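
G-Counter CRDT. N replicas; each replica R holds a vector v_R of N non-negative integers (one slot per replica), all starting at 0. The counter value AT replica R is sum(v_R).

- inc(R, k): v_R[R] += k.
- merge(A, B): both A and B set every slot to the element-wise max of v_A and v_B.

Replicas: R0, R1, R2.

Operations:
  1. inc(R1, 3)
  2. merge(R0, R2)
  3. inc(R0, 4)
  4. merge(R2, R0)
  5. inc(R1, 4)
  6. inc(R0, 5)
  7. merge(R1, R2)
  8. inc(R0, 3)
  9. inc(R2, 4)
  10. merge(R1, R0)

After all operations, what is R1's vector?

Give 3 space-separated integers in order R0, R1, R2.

Op 1: inc R1 by 3 -> R1=(0,3,0) value=3
Op 2: merge R0<->R2 -> R0=(0,0,0) R2=(0,0,0)
Op 3: inc R0 by 4 -> R0=(4,0,0) value=4
Op 4: merge R2<->R0 -> R2=(4,0,0) R0=(4,0,0)
Op 5: inc R1 by 4 -> R1=(0,7,0) value=7
Op 6: inc R0 by 5 -> R0=(9,0,0) value=9
Op 7: merge R1<->R2 -> R1=(4,7,0) R2=(4,7,0)
Op 8: inc R0 by 3 -> R0=(12,0,0) value=12
Op 9: inc R2 by 4 -> R2=(4,7,4) value=15
Op 10: merge R1<->R0 -> R1=(12,7,0) R0=(12,7,0)

Answer: 12 7 0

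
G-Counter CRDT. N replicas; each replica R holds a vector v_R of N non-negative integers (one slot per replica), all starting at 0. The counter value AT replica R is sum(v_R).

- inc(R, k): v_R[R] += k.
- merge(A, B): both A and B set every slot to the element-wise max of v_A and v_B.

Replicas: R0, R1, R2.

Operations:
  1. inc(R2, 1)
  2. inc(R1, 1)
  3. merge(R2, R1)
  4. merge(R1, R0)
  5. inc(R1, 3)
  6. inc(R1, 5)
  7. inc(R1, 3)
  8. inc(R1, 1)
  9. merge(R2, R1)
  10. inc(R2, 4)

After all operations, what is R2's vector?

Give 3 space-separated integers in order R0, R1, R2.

Op 1: inc R2 by 1 -> R2=(0,0,1) value=1
Op 2: inc R1 by 1 -> R1=(0,1,0) value=1
Op 3: merge R2<->R1 -> R2=(0,1,1) R1=(0,1,1)
Op 4: merge R1<->R0 -> R1=(0,1,1) R0=(0,1,1)
Op 5: inc R1 by 3 -> R1=(0,4,1) value=5
Op 6: inc R1 by 5 -> R1=(0,9,1) value=10
Op 7: inc R1 by 3 -> R1=(0,12,1) value=13
Op 8: inc R1 by 1 -> R1=(0,13,1) value=14
Op 9: merge R2<->R1 -> R2=(0,13,1) R1=(0,13,1)
Op 10: inc R2 by 4 -> R2=(0,13,5) value=18

Answer: 0 13 5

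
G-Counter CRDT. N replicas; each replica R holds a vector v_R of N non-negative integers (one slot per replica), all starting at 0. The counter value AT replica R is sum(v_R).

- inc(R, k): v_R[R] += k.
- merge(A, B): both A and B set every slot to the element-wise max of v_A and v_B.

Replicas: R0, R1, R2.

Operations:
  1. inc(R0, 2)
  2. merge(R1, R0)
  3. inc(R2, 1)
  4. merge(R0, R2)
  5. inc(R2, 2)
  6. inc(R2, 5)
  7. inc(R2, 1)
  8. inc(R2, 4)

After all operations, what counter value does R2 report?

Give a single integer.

Answer: 15

Derivation:
Op 1: inc R0 by 2 -> R0=(2,0,0) value=2
Op 2: merge R1<->R0 -> R1=(2,0,0) R0=(2,0,0)
Op 3: inc R2 by 1 -> R2=(0,0,1) value=1
Op 4: merge R0<->R2 -> R0=(2,0,1) R2=(2,0,1)
Op 5: inc R2 by 2 -> R2=(2,0,3) value=5
Op 6: inc R2 by 5 -> R2=(2,0,8) value=10
Op 7: inc R2 by 1 -> R2=(2,0,9) value=11
Op 8: inc R2 by 4 -> R2=(2,0,13) value=15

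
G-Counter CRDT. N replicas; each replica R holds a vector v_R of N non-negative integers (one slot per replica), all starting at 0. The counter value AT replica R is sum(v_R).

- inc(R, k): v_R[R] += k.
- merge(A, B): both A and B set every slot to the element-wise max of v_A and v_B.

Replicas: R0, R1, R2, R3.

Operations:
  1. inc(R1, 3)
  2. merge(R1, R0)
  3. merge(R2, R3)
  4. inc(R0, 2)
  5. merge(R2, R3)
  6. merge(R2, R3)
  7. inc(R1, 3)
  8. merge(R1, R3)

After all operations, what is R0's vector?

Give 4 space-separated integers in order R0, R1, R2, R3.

Op 1: inc R1 by 3 -> R1=(0,3,0,0) value=3
Op 2: merge R1<->R0 -> R1=(0,3,0,0) R0=(0,3,0,0)
Op 3: merge R2<->R3 -> R2=(0,0,0,0) R3=(0,0,0,0)
Op 4: inc R0 by 2 -> R0=(2,3,0,0) value=5
Op 5: merge R2<->R3 -> R2=(0,0,0,0) R3=(0,0,0,0)
Op 6: merge R2<->R3 -> R2=(0,0,0,0) R3=(0,0,0,0)
Op 7: inc R1 by 3 -> R1=(0,6,0,0) value=6
Op 8: merge R1<->R3 -> R1=(0,6,0,0) R3=(0,6,0,0)

Answer: 2 3 0 0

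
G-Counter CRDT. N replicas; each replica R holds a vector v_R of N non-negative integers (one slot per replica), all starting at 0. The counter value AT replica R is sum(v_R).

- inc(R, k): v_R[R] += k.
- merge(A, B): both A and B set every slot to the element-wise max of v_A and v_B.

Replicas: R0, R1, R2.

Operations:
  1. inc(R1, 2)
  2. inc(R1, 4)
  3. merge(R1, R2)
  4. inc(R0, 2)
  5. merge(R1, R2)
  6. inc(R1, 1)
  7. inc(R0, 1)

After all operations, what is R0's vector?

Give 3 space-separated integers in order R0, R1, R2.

Op 1: inc R1 by 2 -> R1=(0,2,0) value=2
Op 2: inc R1 by 4 -> R1=(0,6,0) value=6
Op 3: merge R1<->R2 -> R1=(0,6,0) R2=(0,6,0)
Op 4: inc R0 by 2 -> R0=(2,0,0) value=2
Op 5: merge R1<->R2 -> R1=(0,6,0) R2=(0,6,0)
Op 6: inc R1 by 1 -> R1=(0,7,0) value=7
Op 7: inc R0 by 1 -> R0=(3,0,0) value=3

Answer: 3 0 0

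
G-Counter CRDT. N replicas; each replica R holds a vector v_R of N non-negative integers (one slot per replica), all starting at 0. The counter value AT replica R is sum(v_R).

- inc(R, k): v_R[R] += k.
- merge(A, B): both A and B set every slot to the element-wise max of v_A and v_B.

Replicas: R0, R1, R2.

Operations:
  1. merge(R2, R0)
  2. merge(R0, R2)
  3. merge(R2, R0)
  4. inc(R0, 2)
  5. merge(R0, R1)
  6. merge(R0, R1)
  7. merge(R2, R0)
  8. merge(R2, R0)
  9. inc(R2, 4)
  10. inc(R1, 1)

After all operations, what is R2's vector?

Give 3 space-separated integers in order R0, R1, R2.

Answer: 2 0 4

Derivation:
Op 1: merge R2<->R0 -> R2=(0,0,0) R0=(0,0,0)
Op 2: merge R0<->R2 -> R0=(0,0,0) R2=(0,0,0)
Op 3: merge R2<->R0 -> R2=(0,0,0) R0=(0,0,0)
Op 4: inc R0 by 2 -> R0=(2,0,0) value=2
Op 5: merge R0<->R1 -> R0=(2,0,0) R1=(2,0,0)
Op 6: merge R0<->R1 -> R0=(2,0,0) R1=(2,0,0)
Op 7: merge R2<->R0 -> R2=(2,0,0) R0=(2,0,0)
Op 8: merge R2<->R0 -> R2=(2,0,0) R0=(2,0,0)
Op 9: inc R2 by 4 -> R2=(2,0,4) value=6
Op 10: inc R1 by 1 -> R1=(2,1,0) value=3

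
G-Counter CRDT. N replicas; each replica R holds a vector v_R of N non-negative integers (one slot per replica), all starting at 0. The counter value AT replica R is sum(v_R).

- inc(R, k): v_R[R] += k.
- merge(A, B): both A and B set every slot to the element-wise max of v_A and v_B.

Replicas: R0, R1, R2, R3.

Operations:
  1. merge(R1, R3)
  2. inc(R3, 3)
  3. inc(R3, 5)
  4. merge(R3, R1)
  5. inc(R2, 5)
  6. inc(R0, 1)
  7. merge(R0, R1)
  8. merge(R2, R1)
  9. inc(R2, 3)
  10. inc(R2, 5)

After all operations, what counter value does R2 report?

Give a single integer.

Op 1: merge R1<->R3 -> R1=(0,0,0,0) R3=(0,0,0,0)
Op 2: inc R3 by 3 -> R3=(0,0,0,3) value=3
Op 3: inc R3 by 5 -> R3=(0,0,0,8) value=8
Op 4: merge R3<->R1 -> R3=(0,0,0,8) R1=(0,0,0,8)
Op 5: inc R2 by 5 -> R2=(0,0,5,0) value=5
Op 6: inc R0 by 1 -> R0=(1,0,0,0) value=1
Op 7: merge R0<->R1 -> R0=(1,0,0,8) R1=(1,0,0,8)
Op 8: merge R2<->R1 -> R2=(1,0,5,8) R1=(1,0,5,8)
Op 9: inc R2 by 3 -> R2=(1,0,8,8) value=17
Op 10: inc R2 by 5 -> R2=(1,0,13,8) value=22

Answer: 22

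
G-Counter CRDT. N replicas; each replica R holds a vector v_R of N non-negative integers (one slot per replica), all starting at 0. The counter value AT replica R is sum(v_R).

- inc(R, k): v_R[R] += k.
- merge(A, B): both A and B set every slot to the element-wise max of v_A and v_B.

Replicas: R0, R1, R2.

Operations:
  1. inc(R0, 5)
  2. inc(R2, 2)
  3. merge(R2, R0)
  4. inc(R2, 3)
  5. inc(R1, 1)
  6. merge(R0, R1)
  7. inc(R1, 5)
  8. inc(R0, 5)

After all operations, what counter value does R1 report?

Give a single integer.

Answer: 13

Derivation:
Op 1: inc R0 by 5 -> R0=(5,0,0) value=5
Op 2: inc R2 by 2 -> R2=(0,0,2) value=2
Op 3: merge R2<->R0 -> R2=(5,0,2) R0=(5,0,2)
Op 4: inc R2 by 3 -> R2=(5,0,5) value=10
Op 5: inc R1 by 1 -> R1=(0,1,0) value=1
Op 6: merge R0<->R1 -> R0=(5,1,2) R1=(5,1,2)
Op 7: inc R1 by 5 -> R1=(5,6,2) value=13
Op 8: inc R0 by 5 -> R0=(10,1,2) value=13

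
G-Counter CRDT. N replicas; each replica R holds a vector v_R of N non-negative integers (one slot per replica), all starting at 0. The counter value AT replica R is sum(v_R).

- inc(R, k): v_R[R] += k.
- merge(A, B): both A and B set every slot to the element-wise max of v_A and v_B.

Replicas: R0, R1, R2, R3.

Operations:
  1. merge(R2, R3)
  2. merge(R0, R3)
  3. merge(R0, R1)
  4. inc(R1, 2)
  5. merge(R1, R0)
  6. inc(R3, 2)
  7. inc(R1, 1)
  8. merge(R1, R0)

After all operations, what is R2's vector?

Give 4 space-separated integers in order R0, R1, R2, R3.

Answer: 0 0 0 0

Derivation:
Op 1: merge R2<->R3 -> R2=(0,0,0,0) R3=(0,0,0,0)
Op 2: merge R0<->R3 -> R0=(0,0,0,0) R3=(0,0,0,0)
Op 3: merge R0<->R1 -> R0=(0,0,0,0) R1=(0,0,0,0)
Op 4: inc R1 by 2 -> R1=(0,2,0,0) value=2
Op 5: merge R1<->R0 -> R1=(0,2,0,0) R0=(0,2,0,0)
Op 6: inc R3 by 2 -> R3=(0,0,0,2) value=2
Op 7: inc R1 by 1 -> R1=(0,3,0,0) value=3
Op 8: merge R1<->R0 -> R1=(0,3,0,0) R0=(0,3,0,0)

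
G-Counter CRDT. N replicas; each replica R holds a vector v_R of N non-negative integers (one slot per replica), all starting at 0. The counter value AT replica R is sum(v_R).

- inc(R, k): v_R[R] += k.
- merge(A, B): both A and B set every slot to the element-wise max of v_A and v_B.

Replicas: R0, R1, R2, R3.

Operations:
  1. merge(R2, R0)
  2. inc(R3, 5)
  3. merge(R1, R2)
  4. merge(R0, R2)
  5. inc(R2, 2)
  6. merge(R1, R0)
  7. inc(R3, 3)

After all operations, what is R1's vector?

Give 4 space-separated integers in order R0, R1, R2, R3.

Answer: 0 0 0 0

Derivation:
Op 1: merge R2<->R0 -> R2=(0,0,0,0) R0=(0,0,0,0)
Op 2: inc R3 by 5 -> R3=(0,0,0,5) value=5
Op 3: merge R1<->R2 -> R1=(0,0,0,0) R2=(0,0,0,0)
Op 4: merge R0<->R2 -> R0=(0,0,0,0) R2=(0,0,0,0)
Op 5: inc R2 by 2 -> R2=(0,0,2,0) value=2
Op 6: merge R1<->R0 -> R1=(0,0,0,0) R0=(0,0,0,0)
Op 7: inc R3 by 3 -> R3=(0,0,0,8) value=8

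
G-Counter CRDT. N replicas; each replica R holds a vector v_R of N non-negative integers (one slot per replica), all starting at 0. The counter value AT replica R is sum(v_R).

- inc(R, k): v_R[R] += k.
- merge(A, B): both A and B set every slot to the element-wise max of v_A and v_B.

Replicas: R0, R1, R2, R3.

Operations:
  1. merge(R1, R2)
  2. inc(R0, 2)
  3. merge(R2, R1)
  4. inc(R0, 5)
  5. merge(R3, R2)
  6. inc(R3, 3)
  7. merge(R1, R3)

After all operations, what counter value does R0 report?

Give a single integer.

Op 1: merge R1<->R2 -> R1=(0,0,0,0) R2=(0,0,0,0)
Op 2: inc R0 by 2 -> R0=(2,0,0,0) value=2
Op 3: merge R2<->R1 -> R2=(0,0,0,0) R1=(0,0,0,0)
Op 4: inc R0 by 5 -> R0=(7,0,0,0) value=7
Op 5: merge R3<->R2 -> R3=(0,0,0,0) R2=(0,0,0,0)
Op 6: inc R3 by 3 -> R3=(0,0,0,3) value=3
Op 7: merge R1<->R3 -> R1=(0,0,0,3) R3=(0,0,0,3)

Answer: 7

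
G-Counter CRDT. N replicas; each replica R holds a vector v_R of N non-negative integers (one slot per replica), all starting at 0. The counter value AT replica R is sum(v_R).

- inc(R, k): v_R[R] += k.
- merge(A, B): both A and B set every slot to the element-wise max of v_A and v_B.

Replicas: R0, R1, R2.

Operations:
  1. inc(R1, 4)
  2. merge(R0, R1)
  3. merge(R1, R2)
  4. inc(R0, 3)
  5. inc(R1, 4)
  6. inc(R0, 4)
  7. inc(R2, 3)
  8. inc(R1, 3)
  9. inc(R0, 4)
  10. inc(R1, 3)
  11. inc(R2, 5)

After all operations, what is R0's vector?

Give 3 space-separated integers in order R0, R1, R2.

Op 1: inc R1 by 4 -> R1=(0,4,0) value=4
Op 2: merge R0<->R1 -> R0=(0,4,0) R1=(0,4,0)
Op 3: merge R1<->R2 -> R1=(0,4,0) R2=(0,4,0)
Op 4: inc R0 by 3 -> R0=(3,4,0) value=7
Op 5: inc R1 by 4 -> R1=(0,8,0) value=8
Op 6: inc R0 by 4 -> R0=(7,4,0) value=11
Op 7: inc R2 by 3 -> R2=(0,4,3) value=7
Op 8: inc R1 by 3 -> R1=(0,11,0) value=11
Op 9: inc R0 by 4 -> R0=(11,4,0) value=15
Op 10: inc R1 by 3 -> R1=(0,14,0) value=14
Op 11: inc R2 by 5 -> R2=(0,4,8) value=12

Answer: 11 4 0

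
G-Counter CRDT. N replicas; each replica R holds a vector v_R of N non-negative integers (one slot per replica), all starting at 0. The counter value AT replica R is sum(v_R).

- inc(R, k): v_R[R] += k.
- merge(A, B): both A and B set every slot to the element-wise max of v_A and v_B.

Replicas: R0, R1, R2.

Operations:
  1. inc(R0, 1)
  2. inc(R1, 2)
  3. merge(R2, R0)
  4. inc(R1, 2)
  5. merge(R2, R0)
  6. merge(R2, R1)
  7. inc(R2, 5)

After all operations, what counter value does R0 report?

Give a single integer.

Answer: 1

Derivation:
Op 1: inc R0 by 1 -> R0=(1,0,0) value=1
Op 2: inc R1 by 2 -> R1=(0,2,0) value=2
Op 3: merge R2<->R0 -> R2=(1,0,0) R0=(1,0,0)
Op 4: inc R1 by 2 -> R1=(0,4,0) value=4
Op 5: merge R2<->R0 -> R2=(1,0,0) R0=(1,0,0)
Op 6: merge R2<->R1 -> R2=(1,4,0) R1=(1,4,0)
Op 7: inc R2 by 5 -> R2=(1,4,5) value=10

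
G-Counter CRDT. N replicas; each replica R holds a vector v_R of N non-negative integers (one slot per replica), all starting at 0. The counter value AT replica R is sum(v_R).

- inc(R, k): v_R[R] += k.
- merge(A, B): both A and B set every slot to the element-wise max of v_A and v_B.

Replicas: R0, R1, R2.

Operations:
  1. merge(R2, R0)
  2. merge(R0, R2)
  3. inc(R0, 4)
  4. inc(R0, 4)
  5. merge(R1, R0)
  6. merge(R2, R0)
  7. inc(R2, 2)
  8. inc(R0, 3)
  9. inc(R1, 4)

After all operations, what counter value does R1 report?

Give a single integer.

Answer: 12

Derivation:
Op 1: merge R2<->R0 -> R2=(0,0,0) R0=(0,0,0)
Op 2: merge R0<->R2 -> R0=(0,0,0) R2=(0,0,0)
Op 3: inc R0 by 4 -> R0=(4,0,0) value=4
Op 4: inc R0 by 4 -> R0=(8,0,0) value=8
Op 5: merge R1<->R0 -> R1=(8,0,0) R0=(8,0,0)
Op 6: merge R2<->R0 -> R2=(8,0,0) R0=(8,0,0)
Op 7: inc R2 by 2 -> R2=(8,0,2) value=10
Op 8: inc R0 by 3 -> R0=(11,0,0) value=11
Op 9: inc R1 by 4 -> R1=(8,4,0) value=12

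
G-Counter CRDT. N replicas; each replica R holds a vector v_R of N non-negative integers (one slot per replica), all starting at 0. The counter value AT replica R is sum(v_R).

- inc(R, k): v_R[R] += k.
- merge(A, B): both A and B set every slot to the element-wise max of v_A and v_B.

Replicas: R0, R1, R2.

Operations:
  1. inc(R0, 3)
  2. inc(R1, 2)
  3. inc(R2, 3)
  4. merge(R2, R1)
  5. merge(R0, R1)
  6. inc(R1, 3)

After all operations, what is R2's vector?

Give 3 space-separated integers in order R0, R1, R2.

Answer: 0 2 3

Derivation:
Op 1: inc R0 by 3 -> R0=(3,0,0) value=3
Op 2: inc R1 by 2 -> R1=(0,2,0) value=2
Op 3: inc R2 by 3 -> R2=(0,0,3) value=3
Op 4: merge R2<->R1 -> R2=(0,2,3) R1=(0,2,3)
Op 5: merge R0<->R1 -> R0=(3,2,3) R1=(3,2,3)
Op 6: inc R1 by 3 -> R1=(3,5,3) value=11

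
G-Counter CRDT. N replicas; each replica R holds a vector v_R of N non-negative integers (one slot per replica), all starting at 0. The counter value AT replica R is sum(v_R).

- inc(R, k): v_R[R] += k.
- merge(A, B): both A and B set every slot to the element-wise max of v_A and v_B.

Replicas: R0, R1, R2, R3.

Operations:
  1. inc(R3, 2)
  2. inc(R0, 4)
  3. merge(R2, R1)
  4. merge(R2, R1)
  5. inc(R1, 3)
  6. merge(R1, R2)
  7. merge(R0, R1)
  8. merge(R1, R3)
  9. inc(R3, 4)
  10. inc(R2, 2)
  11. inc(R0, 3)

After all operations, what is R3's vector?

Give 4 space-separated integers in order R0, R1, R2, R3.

Answer: 4 3 0 6

Derivation:
Op 1: inc R3 by 2 -> R3=(0,0,0,2) value=2
Op 2: inc R0 by 4 -> R0=(4,0,0,0) value=4
Op 3: merge R2<->R1 -> R2=(0,0,0,0) R1=(0,0,0,0)
Op 4: merge R2<->R1 -> R2=(0,0,0,0) R1=(0,0,0,0)
Op 5: inc R1 by 3 -> R1=(0,3,0,0) value=3
Op 6: merge R1<->R2 -> R1=(0,3,0,0) R2=(0,3,0,0)
Op 7: merge R0<->R1 -> R0=(4,3,0,0) R1=(4,3,0,0)
Op 8: merge R1<->R3 -> R1=(4,3,0,2) R3=(4,3,0,2)
Op 9: inc R3 by 4 -> R3=(4,3,0,6) value=13
Op 10: inc R2 by 2 -> R2=(0,3,2,0) value=5
Op 11: inc R0 by 3 -> R0=(7,3,0,0) value=10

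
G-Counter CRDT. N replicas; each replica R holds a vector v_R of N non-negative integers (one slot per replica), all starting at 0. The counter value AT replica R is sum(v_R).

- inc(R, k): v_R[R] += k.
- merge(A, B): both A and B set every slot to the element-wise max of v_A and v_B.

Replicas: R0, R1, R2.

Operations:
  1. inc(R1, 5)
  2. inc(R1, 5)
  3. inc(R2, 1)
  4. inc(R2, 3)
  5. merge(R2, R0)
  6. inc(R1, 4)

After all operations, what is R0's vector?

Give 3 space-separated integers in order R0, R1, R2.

Op 1: inc R1 by 5 -> R1=(0,5,0) value=5
Op 2: inc R1 by 5 -> R1=(0,10,0) value=10
Op 3: inc R2 by 1 -> R2=(0,0,1) value=1
Op 4: inc R2 by 3 -> R2=(0,0,4) value=4
Op 5: merge R2<->R0 -> R2=(0,0,4) R0=(0,0,4)
Op 6: inc R1 by 4 -> R1=(0,14,0) value=14

Answer: 0 0 4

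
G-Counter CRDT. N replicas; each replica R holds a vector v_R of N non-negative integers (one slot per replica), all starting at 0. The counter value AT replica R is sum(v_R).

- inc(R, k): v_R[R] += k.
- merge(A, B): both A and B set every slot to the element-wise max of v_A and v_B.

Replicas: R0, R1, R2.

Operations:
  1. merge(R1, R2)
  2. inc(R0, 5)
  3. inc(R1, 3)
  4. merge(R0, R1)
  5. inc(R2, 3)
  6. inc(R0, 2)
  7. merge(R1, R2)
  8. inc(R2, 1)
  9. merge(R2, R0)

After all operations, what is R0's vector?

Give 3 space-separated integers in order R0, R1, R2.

Answer: 7 3 4

Derivation:
Op 1: merge R1<->R2 -> R1=(0,0,0) R2=(0,0,0)
Op 2: inc R0 by 5 -> R0=(5,0,0) value=5
Op 3: inc R1 by 3 -> R1=(0,3,0) value=3
Op 4: merge R0<->R1 -> R0=(5,3,0) R1=(5,3,0)
Op 5: inc R2 by 3 -> R2=(0,0,3) value=3
Op 6: inc R0 by 2 -> R0=(7,3,0) value=10
Op 7: merge R1<->R2 -> R1=(5,3,3) R2=(5,3,3)
Op 8: inc R2 by 1 -> R2=(5,3,4) value=12
Op 9: merge R2<->R0 -> R2=(7,3,4) R0=(7,3,4)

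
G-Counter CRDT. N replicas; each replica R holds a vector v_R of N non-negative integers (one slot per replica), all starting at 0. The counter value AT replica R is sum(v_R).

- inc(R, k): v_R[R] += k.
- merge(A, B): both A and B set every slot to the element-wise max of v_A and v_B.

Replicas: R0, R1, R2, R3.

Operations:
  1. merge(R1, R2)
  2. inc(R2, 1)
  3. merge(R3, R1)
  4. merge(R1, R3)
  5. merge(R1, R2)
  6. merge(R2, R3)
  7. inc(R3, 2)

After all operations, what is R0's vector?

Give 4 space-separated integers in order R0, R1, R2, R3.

Answer: 0 0 0 0

Derivation:
Op 1: merge R1<->R2 -> R1=(0,0,0,0) R2=(0,0,0,0)
Op 2: inc R2 by 1 -> R2=(0,0,1,0) value=1
Op 3: merge R3<->R1 -> R3=(0,0,0,0) R1=(0,0,0,0)
Op 4: merge R1<->R3 -> R1=(0,0,0,0) R3=(0,0,0,0)
Op 5: merge R1<->R2 -> R1=(0,0,1,0) R2=(0,0,1,0)
Op 6: merge R2<->R3 -> R2=(0,0,1,0) R3=(0,0,1,0)
Op 7: inc R3 by 2 -> R3=(0,0,1,2) value=3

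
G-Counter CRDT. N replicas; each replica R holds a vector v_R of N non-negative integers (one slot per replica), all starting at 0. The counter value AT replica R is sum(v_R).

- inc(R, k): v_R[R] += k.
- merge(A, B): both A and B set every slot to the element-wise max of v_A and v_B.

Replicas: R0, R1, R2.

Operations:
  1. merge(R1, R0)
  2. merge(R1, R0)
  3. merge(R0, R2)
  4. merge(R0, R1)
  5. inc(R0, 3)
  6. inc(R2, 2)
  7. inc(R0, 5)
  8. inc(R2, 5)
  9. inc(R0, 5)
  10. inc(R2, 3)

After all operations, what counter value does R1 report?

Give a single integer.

Op 1: merge R1<->R0 -> R1=(0,0,0) R0=(0,0,0)
Op 2: merge R1<->R0 -> R1=(0,0,0) R0=(0,0,0)
Op 3: merge R0<->R2 -> R0=(0,0,0) R2=(0,0,0)
Op 4: merge R0<->R1 -> R0=(0,0,0) R1=(0,0,0)
Op 5: inc R0 by 3 -> R0=(3,0,0) value=3
Op 6: inc R2 by 2 -> R2=(0,0,2) value=2
Op 7: inc R0 by 5 -> R0=(8,0,0) value=8
Op 8: inc R2 by 5 -> R2=(0,0,7) value=7
Op 9: inc R0 by 5 -> R0=(13,0,0) value=13
Op 10: inc R2 by 3 -> R2=(0,0,10) value=10

Answer: 0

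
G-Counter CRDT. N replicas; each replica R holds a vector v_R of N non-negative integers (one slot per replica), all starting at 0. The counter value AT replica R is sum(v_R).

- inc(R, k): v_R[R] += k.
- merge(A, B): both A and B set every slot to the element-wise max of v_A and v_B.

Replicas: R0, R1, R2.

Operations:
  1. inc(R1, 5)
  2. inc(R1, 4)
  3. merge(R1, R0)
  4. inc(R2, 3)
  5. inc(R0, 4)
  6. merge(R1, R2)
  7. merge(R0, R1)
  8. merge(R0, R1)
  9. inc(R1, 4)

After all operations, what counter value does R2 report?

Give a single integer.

Answer: 12

Derivation:
Op 1: inc R1 by 5 -> R1=(0,5,0) value=5
Op 2: inc R1 by 4 -> R1=(0,9,0) value=9
Op 3: merge R1<->R0 -> R1=(0,9,0) R0=(0,9,0)
Op 4: inc R2 by 3 -> R2=(0,0,3) value=3
Op 5: inc R0 by 4 -> R0=(4,9,0) value=13
Op 6: merge R1<->R2 -> R1=(0,9,3) R2=(0,9,3)
Op 7: merge R0<->R1 -> R0=(4,9,3) R1=(4,9,3)
Op 8: merge R0<->R1 -> R0=(4,9,3) R1=(4,9,3)
Op 9: inc R1 by 4 -> R1=(4,13,3) value=20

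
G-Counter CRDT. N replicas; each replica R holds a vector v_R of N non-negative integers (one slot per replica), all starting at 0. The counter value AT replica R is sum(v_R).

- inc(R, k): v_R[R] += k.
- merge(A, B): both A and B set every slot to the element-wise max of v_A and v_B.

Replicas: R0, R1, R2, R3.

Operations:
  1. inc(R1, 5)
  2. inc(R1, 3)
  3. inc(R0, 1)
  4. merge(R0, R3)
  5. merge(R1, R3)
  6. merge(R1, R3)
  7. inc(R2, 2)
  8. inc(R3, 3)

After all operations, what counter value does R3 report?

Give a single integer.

Op 1: inc R1 by 5 -> R1=(0,5,0,0) value=5
Op 2: inc R1 by 3 -> R1=(0,8,0,0) value=8
Op 3: inc R0 by 1 -> R0=(1,0,0,0) value=1
Op 4: merge R0<->R3 -> R0=(1,0,0,0) R3=(1,0,0,0)
Op 5: merge R1<->R3 -> R1=(1,8,0,0) R3=(1,8,0,0)
Op 6: merge R1<->R3 -> R1=(1,8,0,0) R3=(1,8,0,0)
Op 7: inc R2 by 2 -> R2=(0,0,2,0) value=2
Op 8: inc R3 by 3 -> R3=(1,8,0,3) value=12

Answer: 12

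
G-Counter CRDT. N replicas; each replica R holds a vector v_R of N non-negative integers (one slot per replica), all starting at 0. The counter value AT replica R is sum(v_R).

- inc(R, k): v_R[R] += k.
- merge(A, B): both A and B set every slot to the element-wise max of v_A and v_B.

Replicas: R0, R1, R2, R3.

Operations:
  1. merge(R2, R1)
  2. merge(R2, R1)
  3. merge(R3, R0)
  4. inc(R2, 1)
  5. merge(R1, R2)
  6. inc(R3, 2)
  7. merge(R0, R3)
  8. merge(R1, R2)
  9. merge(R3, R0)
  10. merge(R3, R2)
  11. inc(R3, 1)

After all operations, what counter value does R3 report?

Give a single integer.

Answer: 4

Derivation:
Op 1: merge R2<->R1 -> R2=(0,0,0,0) R1=(0,0,0,0)
Op 2: merge R2<->R1 -> R2=(0,0,0,0) R1=(0,0,0,0)
Op 3: merge R3<->R0 -> R3=(0,0,0,0) R0=(0,0,0,0)
Op 4: inc R2 by 1 -> R2=(0,0,1,0) value=1
Op 5: merge R1<->R2 -> R1=(0,0,1,0) R2=(0,0,1,0)
Op 6: inc R3 by 2 -> R3=(0,0,0,2) value=2
Op 7: merge R0<->R3 -> R0=(0,0,0,2) R3=(0,0,0,2)
Op 8: merge R1<->R2 -> R1=(0,0,1,0) R2=(0,0,1,0)
Op 9: merge R3<->R0 -> R3=(0,0,0,2) R0=(0,0,0,2)
Op 10: merge R3<->R2 -> R3=(0,0,1,2) R2=(0,0,1,2)
Op 11: inc R3 by 1 -> R3=(0,0,1,3) value=4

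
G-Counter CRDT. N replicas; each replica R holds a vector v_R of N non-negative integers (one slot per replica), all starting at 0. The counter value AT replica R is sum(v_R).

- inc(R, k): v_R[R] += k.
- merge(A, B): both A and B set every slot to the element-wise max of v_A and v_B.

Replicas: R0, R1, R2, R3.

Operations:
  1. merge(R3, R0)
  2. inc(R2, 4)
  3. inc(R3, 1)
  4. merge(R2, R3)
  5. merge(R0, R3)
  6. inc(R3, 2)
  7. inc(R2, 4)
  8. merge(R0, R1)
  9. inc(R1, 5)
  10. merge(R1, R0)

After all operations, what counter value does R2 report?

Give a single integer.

Op 1: merge R3<->R0 -> R3=(0,0,0,0) R0=(0,0,0,0)
Op 2: inc R2 by 4 -> R2=(0,0,4,0) value=4
Op 3: inc R3 by 1 -> R3=(0,0,0,1) value=1
Op 4: merge R2<->R3 -> R2=(0,0,4,1) R3=(0,0,4,1)
Op 5: merge R0<->R3 -> R0=(0,0,4,1) R3=(0,0,4,1)
Op 6: inc R3 by 2 -> R3=(0,0,4,3) value=7
Op 7: inc R2 by 4 -> R2=(0,0,8,1) value=9
Op 8: merge R0<->R1 -> R0=(0,0,4,1) R1=(0,0,4,1)
Op 9: inc R1 by 5 -> R1=(0,5,4,1) value=10
Op 10: merge R1<->R0 -> R1=(0,5,4,1) R0=(0,5,4,1)

Answer: 9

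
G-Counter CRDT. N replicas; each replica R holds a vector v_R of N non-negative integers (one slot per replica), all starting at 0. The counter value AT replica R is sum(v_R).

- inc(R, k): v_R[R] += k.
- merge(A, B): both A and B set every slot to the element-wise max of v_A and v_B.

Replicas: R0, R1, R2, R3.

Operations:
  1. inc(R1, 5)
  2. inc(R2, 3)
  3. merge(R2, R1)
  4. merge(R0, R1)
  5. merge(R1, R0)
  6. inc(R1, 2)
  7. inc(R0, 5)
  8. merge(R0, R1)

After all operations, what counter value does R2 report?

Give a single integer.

Op 1: inc R1 by 5 -> R1=(0,5,0,0) value=5
Op 2: inc R2 by 3 -> R2=(0,0,3,0) value=3
Op 3: merge R2<->R1 -> R2=(0,5,3,0) R1=(0,5,3,0)
Op 4: merge R0<->R1 -> R0=(0,5,3,0) R1=(0,5,3,0)
Op 5: merge R1<->R0 -> R1=(0,5,3,0) R0=(0,5,3,0)
Op 6: inc R1 by 2 -> R1=(0,7,3,0) value=10
Op 7: inc R0 by 5 -> R0=(5,5,3,0) value=13
Op 8: merge R0<->R1 -> R0=(5,7,3,0) R1=(5,7,3,0)

Answer: 8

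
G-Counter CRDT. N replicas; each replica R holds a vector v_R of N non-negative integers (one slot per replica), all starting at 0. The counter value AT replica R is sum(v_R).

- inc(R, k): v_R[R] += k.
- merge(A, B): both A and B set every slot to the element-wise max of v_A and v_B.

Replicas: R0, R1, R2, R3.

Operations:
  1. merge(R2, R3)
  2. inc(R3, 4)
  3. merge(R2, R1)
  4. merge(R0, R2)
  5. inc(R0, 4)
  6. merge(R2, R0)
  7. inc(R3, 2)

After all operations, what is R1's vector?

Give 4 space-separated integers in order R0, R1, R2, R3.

Answer: 0 0 0 0

Derivation:
Op 1: merge R2<->R3 -> R2=(0,0,0,0) R3=(0,0,0,0)
Op 2: inc R3 by 4 -> R3=(0,0,0,4) value=4
Op 3: merge R2<->R1 -> R2=(0,0,0,0) R1=(0,0,0,0)
Op 4: merge R0<->R2 -> R0=(0,0,0,0) R2=(0,0,0,0)
Op 5: inc R0 by 4 -> R0=(4,0,0,0) value=4
Op 6: merge R2<->R0 -> R2=(4,0,0,0) R0=(4,0,0,0)
Op 7: inc R3 by 2 -> R3=(0,0,0,6) value=6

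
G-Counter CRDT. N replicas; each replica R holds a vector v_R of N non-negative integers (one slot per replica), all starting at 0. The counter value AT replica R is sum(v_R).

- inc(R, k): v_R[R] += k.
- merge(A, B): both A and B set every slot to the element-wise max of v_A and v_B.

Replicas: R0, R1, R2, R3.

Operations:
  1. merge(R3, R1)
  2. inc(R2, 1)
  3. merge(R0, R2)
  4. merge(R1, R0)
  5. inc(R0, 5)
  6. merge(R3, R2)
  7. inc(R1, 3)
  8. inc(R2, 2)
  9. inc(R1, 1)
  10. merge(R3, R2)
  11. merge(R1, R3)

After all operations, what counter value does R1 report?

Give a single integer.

Answer: 7

Derivation:
Op 1: merge R3<->R1 -> R3=(0,0,0,0) R1=(0,0,0,0)
Op 2: inc R2 by 1 -> R2=(0,0,1,0) value=1
Op 3: merge R0<->R2 -> R0=(0,0,1,0) R2=(0,0,1,0)
Op 4: merge R1<->R0 -> R1=(0,0,1,0) R0=(0,0,1,0)
Op 5: inc R0 by 5 -> R0=(5,0,1,0) value=6
Op 6: merge R3<->R2 -> R3=(0,0,1,0) R2=(0,0,1,0)
Op 7: inc R1 by 3 -> R1=(0,3,1,0) value=4
Op 8: inc R2 by 2 -> R2=(0,0,3,0) value=3
Op 9: inc R1 by 1 -> R1=(0,4,1,0) value=5
Op 10: merge R3<->R2 -> R3=(0,0,3,0) R2=(0,0,3,0)
Op 11: merge R1<->R3 -> R1=(0,4,3,0) R3=(0,4,3,0)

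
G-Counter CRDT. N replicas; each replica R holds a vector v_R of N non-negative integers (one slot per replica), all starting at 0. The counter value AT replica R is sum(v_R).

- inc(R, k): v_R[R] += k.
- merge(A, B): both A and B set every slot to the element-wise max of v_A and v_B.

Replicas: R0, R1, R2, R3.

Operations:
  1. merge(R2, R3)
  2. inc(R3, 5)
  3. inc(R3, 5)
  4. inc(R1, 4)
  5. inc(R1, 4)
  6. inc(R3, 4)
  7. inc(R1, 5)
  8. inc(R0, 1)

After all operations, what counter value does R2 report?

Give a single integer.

Op 1: merge R2<->R3 -> R2=(0,0,0,0) R3=(0,0,0,0)
Op 2: inc R3 by 5 -> R3=(0,0,0,5) value=5
Op 3: inc R3 by 5 -> R3=(0,0,0,10) value=10
Op 4: inc R1 by 4 -> R1=(0,4,0,0) value=4
Op 5: inc R1 by 4 -> R1=(0,8,0,0) value=8
Op 6: inc R3 by 4 -> R3=(0,0,0,14) value=14
Op 7: inc R1 by 5 -> R1=(0,13,0,0) value=13
Op 8: inc R0 by 1 -> R0=(1,0,0,0) value=1

Answer: 0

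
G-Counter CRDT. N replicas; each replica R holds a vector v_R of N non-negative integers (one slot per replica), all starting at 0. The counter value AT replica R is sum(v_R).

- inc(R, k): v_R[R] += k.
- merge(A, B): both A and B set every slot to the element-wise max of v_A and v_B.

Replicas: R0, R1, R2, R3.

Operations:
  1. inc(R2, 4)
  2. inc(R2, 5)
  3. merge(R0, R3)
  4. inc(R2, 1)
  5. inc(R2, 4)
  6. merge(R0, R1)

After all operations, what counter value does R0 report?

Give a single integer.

Op 1: inc R2 by 4 -> R2=(0,0,4,0) value=4
Op 2: inc R2 by 5 -> R2=(0,0,9,0) value=9
Op 3: merge R0<->R3 -> R0=(0,0,0,0) R3=(0,0,0,0)
Op 4: inc R2 by 1 -> R2=(0,0,10,0) value=10
Op 5: inc R2 by 4 -> R2=(0,0,14,0) value=14
Op 6: merge R0<->R1 -> R0=(0,0,0,0) R1=(0,0,0,0)

Answer: 0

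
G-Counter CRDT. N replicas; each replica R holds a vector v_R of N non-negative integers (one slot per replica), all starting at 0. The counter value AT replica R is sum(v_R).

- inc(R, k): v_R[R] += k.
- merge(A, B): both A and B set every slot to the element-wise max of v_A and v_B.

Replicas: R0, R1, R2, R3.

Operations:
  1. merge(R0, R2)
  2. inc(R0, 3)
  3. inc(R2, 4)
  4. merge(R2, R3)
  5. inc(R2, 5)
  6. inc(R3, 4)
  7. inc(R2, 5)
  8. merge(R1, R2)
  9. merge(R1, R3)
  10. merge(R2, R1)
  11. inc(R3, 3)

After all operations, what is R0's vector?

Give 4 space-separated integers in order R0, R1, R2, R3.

Op 1: merge R0<->R2 -> R0=(0,0,0,0) R2=(0,0,0,0)
Op 2: inc R0 by 3 -> R0=(3,0,0,0) value=3
Op 3: inc R2 by 4 -> R2=(0,0,4,0) value=4
Op 4: merge R2<->R3 -> R2=(0,0,4,0) R3=(0,0,4,0)
Op 5: inc R2 by 5 -> R2=(0,0,9,0) value=9
Op 6: inc R3 by 4 -> R3=(0,0,4,4) value=8
Op 7: inc R2 by 5 -> R2=(0,0,14,0) value=14
Op 8: merge R1<->R2 -> R1=(0,0,14,0) R2=(0,0,14,0)
Op 9: merge R1<->R3 -> R1=(0,0,14,4) R3=(0,0,14,4)
Op 10: merge R2<->R1 -> R2=(0,0,14,4) R1=(0,0,14,4)
Op 11: inc R3 by 3 -> R3=(0,0,14,7) value=21

Answer: 3 0 0 0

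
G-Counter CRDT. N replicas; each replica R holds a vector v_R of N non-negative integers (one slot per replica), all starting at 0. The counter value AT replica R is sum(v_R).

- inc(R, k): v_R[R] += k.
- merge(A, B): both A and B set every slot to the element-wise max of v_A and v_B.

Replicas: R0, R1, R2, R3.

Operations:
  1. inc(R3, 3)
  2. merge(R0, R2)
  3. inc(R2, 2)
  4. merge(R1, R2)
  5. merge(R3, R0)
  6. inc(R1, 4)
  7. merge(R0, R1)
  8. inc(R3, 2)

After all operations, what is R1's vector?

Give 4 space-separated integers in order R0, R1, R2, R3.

Answer: 0 4 2 3

Derivation:
Op 1: inc R3 by 3 -> R3=(0,0,0,3) value=3
Op 2: merge R0<->R2 -> R0=(0,0,0,0) R2=(0,0,0,0)
Op 3: inc R2 by 2 -> R2=(0,0,2,0) value=2
Op 4: merge R1<->R2 -> R1=(0,0,2,0) R2=(0,0,2,0)
Op 5: merge R3<->R0 -> R3=(0,0,0,3) R0=(0,0,0,3)
Op 6: inc R1 by 4 -> R1=(0,4,2,0) value=6
Op 7: merge R0<->R1 -> R0=(0,4,2,3) R1=(0,4,2,3)
Op 8: inc R3 by 2 -> R3=(0,0,0,5) value=5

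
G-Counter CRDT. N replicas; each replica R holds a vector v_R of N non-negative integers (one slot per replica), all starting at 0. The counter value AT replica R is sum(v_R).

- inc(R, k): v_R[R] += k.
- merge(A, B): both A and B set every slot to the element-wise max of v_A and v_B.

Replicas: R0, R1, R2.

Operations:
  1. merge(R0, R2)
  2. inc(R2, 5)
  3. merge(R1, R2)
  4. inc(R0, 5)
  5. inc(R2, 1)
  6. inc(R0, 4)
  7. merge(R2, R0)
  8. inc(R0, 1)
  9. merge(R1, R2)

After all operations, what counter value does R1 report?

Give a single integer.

Answer: 15

Derivation:
Op 1: merge R0<->R2 -> R0=(0,0,0) R2=(0,0,0)
Op 2: inc R2 by 5 -> R2=(0,0,5) value=5
Op 3: merge R1<->R2 -> R1=(0,0,5) R2=(0,0,5)
Op 4: inc R0 by 5 -> R0=(5,0,0) value=5
Op 5: inc R2 by 1 -> R2=(0,0,6) value=6
Op 6: inc R0 by 4 -> R0=(9,0,0) value=9
Op 7: merge R2<->R0 -> R2=(9,0,6) R0=(9,0,6)
Op 8: inc R0 by 1 -> R0=(10,0,6) value=16
Op 9: merge R1<->R2 -> R1=(9,0,6) R2=(9,0,6)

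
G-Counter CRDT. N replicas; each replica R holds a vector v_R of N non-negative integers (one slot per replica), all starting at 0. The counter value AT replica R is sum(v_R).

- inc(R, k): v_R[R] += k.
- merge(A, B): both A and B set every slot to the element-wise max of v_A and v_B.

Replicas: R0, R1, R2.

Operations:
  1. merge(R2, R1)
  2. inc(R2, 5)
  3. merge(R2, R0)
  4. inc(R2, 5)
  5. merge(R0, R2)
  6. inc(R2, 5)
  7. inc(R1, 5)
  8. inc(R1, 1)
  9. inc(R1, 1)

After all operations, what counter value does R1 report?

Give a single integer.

Op 1: merge R2<->R1 -> R2=(0,0,0) R1=(0,0,0)
Op 2: inc R2 by 5 -> R2=(0,0,5) value=5
Op 3: merge R2<->R0 -> R2=(0,0,5) R0=(0,0,5)
Op 4: inc R2 by 5 -> R2=(0,0,10) value=10
Op 5: merge R0<->R2 -> R0=(0,0,10) R2=(0,0,10)
Op 6: inc R2 by 5 -> R2=(0,0,15) value=15
Op 7: inc R1 by 5 -> R1=(0,5,0) value=5
Op 8: inc R1 by 1 -> R1=(0,6,0) value=6
Op 9: inc R1 by 1 -> R1=(0,7,0) value=7

Answer: 7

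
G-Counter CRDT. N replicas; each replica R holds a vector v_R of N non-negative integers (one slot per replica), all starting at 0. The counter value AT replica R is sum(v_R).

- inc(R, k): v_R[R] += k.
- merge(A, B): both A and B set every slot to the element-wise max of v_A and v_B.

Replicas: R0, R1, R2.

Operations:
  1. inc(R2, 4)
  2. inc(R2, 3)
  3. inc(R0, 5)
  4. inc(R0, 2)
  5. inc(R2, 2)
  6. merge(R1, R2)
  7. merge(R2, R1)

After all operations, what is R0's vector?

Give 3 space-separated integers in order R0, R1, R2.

Answer: 7 0 0

Derivation:
Op 1: inc R2 by 4 -> R2=(0,0,4) value=4
Op 2: inc R2 by 3 -> R2=(0,0,7) value=7
Op 3: inc R0 by 5 -> R0=(5,0,0) value=5
Op 4: inc R0 by 2 -> R0=(7,0,0) value=7
Op 5: inc R2 by 2 -> R2=(0,0,9) value=9
Op 6: merge R1<->R2 -> R1=(0,0,9) R2=(0,0,9)
Op 7: merge R2<->R1 -> R2=(0,0,9) R1=(0,0,9)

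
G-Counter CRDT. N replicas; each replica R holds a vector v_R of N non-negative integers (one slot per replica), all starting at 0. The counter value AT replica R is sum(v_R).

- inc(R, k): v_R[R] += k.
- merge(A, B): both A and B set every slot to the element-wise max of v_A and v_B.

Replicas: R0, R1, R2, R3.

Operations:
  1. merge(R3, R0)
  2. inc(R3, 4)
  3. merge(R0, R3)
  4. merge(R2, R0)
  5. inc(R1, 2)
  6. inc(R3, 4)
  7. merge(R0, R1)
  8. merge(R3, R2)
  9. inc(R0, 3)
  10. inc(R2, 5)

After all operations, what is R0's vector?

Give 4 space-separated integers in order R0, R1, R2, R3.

Op 1: merge R3<->R0 -> R3=(0,0,0,0) R0=(0,0,0,0)
Op 2: inc R3 by 4 -> R3=(0,0,0,4) value=4
Op 3: merge R0<->R3 -> R0=(0,0,0,4) R3=(0,0,0,4)
Op 4: merge R2<->R0 -> R2=(0,0,0,4) R0=(0,0,0,4)
Op 5: inc R1 by 2 -> R1=(0,2,0,0) value=2
Op 6: inc R3 by 4 -> R3=(0,0,0,8) value=8
Op 7: merge R0<->R1 -> R0=(0,2,0,4) R1=(0,2,0,4)
Op 8: merge R3<->R2 -> R3=(0,0,0,8) R2=(0,0,0,8)
Op 9: inc R0 by 3 -> R0=(3,2,0,4) value=9
Op 10: inc R2 by 5 -> R2=(0,0,5,8) value=13

Answer: 3 2 0 4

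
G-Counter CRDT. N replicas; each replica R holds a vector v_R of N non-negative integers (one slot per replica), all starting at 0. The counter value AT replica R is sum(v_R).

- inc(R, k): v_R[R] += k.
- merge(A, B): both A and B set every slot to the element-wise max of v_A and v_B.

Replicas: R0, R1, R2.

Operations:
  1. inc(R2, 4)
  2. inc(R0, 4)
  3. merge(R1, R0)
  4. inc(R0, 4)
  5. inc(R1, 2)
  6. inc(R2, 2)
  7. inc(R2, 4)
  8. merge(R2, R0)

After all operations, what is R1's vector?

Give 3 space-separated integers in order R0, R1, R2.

Op 1: inc R2 by 4 -> R2=(0,0,4) value=4
Op 2: inc R0 by 4 -> R0=(4,0,0) value=4
Op 3: merge R1<->R0 -> R1=(4,0,0) R0=(4,0,0)
Op 4: inc R0 by 4 -> R0=(8,0,0) value=8
Op 5: inc R1 by 2 -> R1=(4,2,0) value=6
Op 6: inc R2 by 2 -> R2=(0,0,6) value=6
Op 7: inc R2 by 4 -> R2=(0,0,10) value=10
Op 8: merge R2<->R0 -> R2=(8,0,10) R0=(8,0,10)

Answer: 4 2 0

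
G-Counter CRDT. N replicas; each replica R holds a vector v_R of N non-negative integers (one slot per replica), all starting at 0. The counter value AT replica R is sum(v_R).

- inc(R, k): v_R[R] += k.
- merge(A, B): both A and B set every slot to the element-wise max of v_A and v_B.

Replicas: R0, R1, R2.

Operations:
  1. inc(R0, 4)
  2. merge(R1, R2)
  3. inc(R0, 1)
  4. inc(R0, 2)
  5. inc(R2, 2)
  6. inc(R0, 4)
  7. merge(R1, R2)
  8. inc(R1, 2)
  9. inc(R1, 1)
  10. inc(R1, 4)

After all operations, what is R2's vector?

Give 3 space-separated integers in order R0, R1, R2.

Op 1: inc R0 by 4 -> R0=(4,0,0) value=4
Op 2: merge R1<->R2 -> R1=(0,0,0) R2=(0,0,0)
Op 3: inc R0 by 1 -> R0=(5,0,0) value=5
Op 4: inc R0 by 2 -> R0=(7,0,0) value=7
Op 5: inc R2 by 2 -> R2=(0,0,2) value=2
Op 6: inc R0 by 4 -> R0=(11,0,0) value=11
Op 7: merge R1<->R2 -> R1=(0,0,2) R2=(0,0,2)
Op 8: inc R1 by 2 -> R1=(0,2,2) value=4
Op 9: inc R1 by 1 -> R1=(0,3,2) value=5
Op 10: inc R1 by 4 -> R1=(0,7,2) value=9

Answer: 0 0 2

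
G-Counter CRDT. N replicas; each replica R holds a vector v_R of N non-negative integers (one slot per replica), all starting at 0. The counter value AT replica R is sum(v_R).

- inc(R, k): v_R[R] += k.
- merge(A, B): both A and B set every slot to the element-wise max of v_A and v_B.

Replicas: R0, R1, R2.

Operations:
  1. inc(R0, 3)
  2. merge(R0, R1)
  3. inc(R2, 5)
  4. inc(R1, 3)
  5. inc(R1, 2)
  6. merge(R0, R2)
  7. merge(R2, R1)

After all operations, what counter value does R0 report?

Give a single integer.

Op 1: inc R0 by 3 -> R0=(3,0,0) value=3
Op 2: merge R0<->R1 -> R0=(3,0,0) R1=(3,0,0)
Op 3: inc R2 by 5 -> R2=(0,0,5) value=5
Op 4: inc R1 by 3 -> R1=(3,3,0) value=6
Op 5: inc R1 by 2 -> R1=(3,5,0) value=8
Op 6: merge R0<->R2 -> R0=(3,0,5) R2=(3,0,5)
Op 7: merge R2<->R1 -> R2=(3,5,5) R1=(3,5,5)

Answer: 8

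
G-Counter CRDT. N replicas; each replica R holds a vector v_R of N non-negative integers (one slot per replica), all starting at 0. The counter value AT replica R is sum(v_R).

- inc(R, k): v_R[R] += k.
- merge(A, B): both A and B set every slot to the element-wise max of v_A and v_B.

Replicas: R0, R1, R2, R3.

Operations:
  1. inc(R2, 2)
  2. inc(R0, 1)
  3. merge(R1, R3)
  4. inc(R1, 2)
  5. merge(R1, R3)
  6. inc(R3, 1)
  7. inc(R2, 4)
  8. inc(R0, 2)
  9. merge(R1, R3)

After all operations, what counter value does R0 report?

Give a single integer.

Answer: 3

Derivation:
Op 1: inc R2 by 2 -> R2=(0,0,2,0) value=2
Op 2: inc R0 by 1 -> R0=(1,0,0,0) value=1
Op 3: merge R1<->R3 -> R1=(0,0,0,0) R3=(0,0,0,0)
Op 4: inc R1 by 2 -> R1=(0,2,0,0) value=2
Op 5: merge R1<->R3 -> R1=(0,2,0,0) R3=(0,2,0,0)
Op 6: inc R3 by 1 -> R3=(0,2,0,1) value=3
Op 7: inc R2 by 4 -> R2=(0,0,6,0) value=6
Op 8: inc R0 by 2 -> R0=(3,0,0,0) value=3
Op 9: merge R1<->R3 -> R1=(0,2,0,1) R3=(0,2,0,1)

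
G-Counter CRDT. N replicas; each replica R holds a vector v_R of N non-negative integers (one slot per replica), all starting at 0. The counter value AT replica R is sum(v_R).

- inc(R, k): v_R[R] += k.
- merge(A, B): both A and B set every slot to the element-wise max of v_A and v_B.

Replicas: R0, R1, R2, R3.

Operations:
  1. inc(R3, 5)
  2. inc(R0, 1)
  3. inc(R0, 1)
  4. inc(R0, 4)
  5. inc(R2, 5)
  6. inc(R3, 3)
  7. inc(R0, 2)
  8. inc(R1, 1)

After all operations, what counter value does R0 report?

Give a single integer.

Answer: 8

Derivation:
Op 1: inc R3 by 5 -> R3=(0,0,0,5) value=5
Op 2: inc R0 by 1 -> R0=(1,0,0,0) value=1
Op 3: inc R0 by 1 -> R0=(2,0,0,0) value=2
Op 4: inc R0 by 4 -> R0=(6,0,0,0) value=6
Op 5: inc R2 by 5 -> R2=(0,0,5,0) value=5
Op 6: inc R3 by 3 -> R3=(0,0,0,8) value=8
Op 7: inc R0 by 2 -> R0=(8,0,0,0) value=8
Op 8: inc R1 by 1 -> R1=(0,1,0,0) value=1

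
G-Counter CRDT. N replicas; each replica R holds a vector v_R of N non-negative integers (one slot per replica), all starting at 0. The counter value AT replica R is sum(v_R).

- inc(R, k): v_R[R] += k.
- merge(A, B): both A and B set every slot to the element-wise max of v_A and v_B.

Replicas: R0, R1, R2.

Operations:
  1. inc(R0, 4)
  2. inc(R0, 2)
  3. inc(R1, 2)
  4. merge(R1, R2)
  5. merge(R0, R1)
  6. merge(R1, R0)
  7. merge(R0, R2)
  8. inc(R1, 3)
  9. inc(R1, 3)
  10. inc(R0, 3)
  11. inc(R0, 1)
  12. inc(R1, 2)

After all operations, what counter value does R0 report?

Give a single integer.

Op 1: inc R0 by 4 -> R0=(4,0,0) value=4
Op 2: inc R0 by 2 -> R0=(6,0,0) value=6
Op 3: inc R1 by 2 -> R1=(0,2,0) value=2
Op 4: merge R1<->R2 -> R1=(0,2,0) R2=(0,2,0)
Op 5: merge R0<->R1 -> R0=(6,2,0) R1=(6,2,0)
Op 6: merge R1<->R0 -> R1=(6,2,0) R0=(6,2,0)
Op 7: merge R0<->R2 -> R0=(6,2,0) R2=(6,2,0)
Op 8: inc R1 by 3 -> R1=(6,5,0) value=11
Op 9: inc R1 by 3 -> R1=(6,8,0) value=14
Op 10: inc R0 by 3 -> R0=(9,2,0) value=11
Op 11: inc R0 by 1 -> R0=(10,2,0) value=12
Op 12: inc R1 by 2 -> R1=(6,10,0) value=16

Answer: 12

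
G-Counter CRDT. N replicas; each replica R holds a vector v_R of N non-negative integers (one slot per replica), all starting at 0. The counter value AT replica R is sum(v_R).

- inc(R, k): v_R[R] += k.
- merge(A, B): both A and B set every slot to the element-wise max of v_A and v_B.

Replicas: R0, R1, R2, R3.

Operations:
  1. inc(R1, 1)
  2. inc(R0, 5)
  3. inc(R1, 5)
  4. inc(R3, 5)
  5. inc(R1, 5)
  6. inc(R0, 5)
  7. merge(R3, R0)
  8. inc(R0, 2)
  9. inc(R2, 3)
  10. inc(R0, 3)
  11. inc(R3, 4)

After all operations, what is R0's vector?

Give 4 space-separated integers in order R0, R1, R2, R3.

Answer: 15 0 0 5

Derivation:
Op 1: inc R1 by 1 -> R1=(0,1,0,0) value=1
Op 2: inc R0 by 5 -> R0=(5,0,0,0) value=5
Op 3: inc R1 by 5 -> R1=(0,6,0,0) value=6
Op 4: inc R3 by 5 -> R3=(0,0,0,5) value=5
Op 5: inc R1 by 5 -> R1=(0,11,0,0) value=11
Op 6: inc R0 by 5 -> R0=(10,0,0,0) value=10
Op 7: merge R3<->R0 -> R3=(10,0,0,5) R0=(10,0,0,5)
Op 8: inc R0 by 2 -> R0=(12,0,0,5) value=17
Op 9: inc R2 by 3 -> R2=(0,0,3,0) value=3
Op 10: inc R0 by 3 -> R0=(15,0,0,5) value=20
Op 11: inc R3 by 4 -> R3=(10,0,0,9) value=19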